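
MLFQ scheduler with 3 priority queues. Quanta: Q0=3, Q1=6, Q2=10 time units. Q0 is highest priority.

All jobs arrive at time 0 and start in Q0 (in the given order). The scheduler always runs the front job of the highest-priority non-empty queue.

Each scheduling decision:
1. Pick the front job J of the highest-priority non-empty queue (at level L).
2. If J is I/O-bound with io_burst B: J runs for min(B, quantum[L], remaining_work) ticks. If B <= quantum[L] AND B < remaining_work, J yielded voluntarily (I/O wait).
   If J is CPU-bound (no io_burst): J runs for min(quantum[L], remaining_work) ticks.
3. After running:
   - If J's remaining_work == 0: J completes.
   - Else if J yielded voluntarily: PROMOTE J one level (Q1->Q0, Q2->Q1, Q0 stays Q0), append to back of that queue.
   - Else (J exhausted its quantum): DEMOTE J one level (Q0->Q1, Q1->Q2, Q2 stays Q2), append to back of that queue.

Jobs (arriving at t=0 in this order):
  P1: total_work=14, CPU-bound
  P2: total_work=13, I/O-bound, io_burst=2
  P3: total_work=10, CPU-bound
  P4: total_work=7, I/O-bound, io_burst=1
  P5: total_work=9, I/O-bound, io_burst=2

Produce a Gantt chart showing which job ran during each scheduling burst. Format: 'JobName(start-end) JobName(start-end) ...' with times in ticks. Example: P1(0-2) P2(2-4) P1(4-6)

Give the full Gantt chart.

Answer: P1(0-3) P2(3-5) P3(5-8) P4(8-9) P5(9-11) P2(11-13) P4(13-14) P5(14-16) P2(16-18) P4(18-19) P5(19-21) P2(21-23) P4(23-24) P5(24-26) P2(26-28) P4(28-29) P5(29-30) P2(30-32) P4(32-33) P2(33-34) P4(34-35) P1(35-41) P3(41-47) P1(47-52) P3(52-53)

Derivation:
t=0-3: P1@Q0 runs 3, rem=11, quantum used, demote→Q1. Q0=[P2,P3,P4,P5] Q1=[P1] Q2=[]
t=3-5: P2@Q0 runs 2, rem=11, I/O yield, promote→Q0. Q0=[P3,P4,P5,P2] Q1=[P1] Q2=[]
t=5-8: P3@Q0 runs 3, rem=7, quantum used, demote→Q1. Q0=[P4,P5,P2] Q1=[P1,P3] Q2=[]
t=8-9: P4@Q0 runs 1, rem=6, I/O yield, promote→Q0. Q0=[P5,P2,P4] Q1=[P1,P3] Q2=[]
t=9-11: P5@Q0 runs 2, rem=7, I/O yield, promote→Q0. Q0=[P2,P4,P5] Q1=[P1,P3] Q2=[]
t=11-13: P2@Q0 runs 2, rem=9, I/O yield, promote→Q0. Q0=[P4,P5,P2] Q1=[P1,P3] Q2=[]
t=13-14: P4@Q0 runs 1, rem=5, I/O yield, promote→Q0. Q0=[P5,P2,P4] Q1=[P1,P3] Q2=[]
t=14-16: P5@Q0 runs 2, rem=5, I/O yield, promote→Q0. Q0=[P2,P4,P5] Q1=[P1,P3] Q2=[]
t=16-18: P2@Q0 runs 2, rem=7, I/O yield, promote→Q0. Q0=[P4,P5,P2] Q1=[P1,P3] Q2=[]
t=18-19: P4@Q0 runs 1, rem=4, I/O yield, promote→Q0. Q0=[P5,P2,P4] Q1=[P1,P3] Q2=[]
t=19-21: P5@Q0 runs 2, rem=3, I/O yield, promote→Q0. Q0=[P2,P4,P5] Q1=[P1,P3] Q2=[]
t=21-23: P2@Q0 runs 2, rem=5, I/O yield, promote→Q0. Q0=[P4,P5,P2] Q1=[P1,P3] Q2=[]
t=23-24: P4@Q0 runs 1, rem=3, I/O yield, promote→Q0. Q0=[P5,P2,P4] Q1=[P1,P3] Q2=[]
t=24-26: P5@Q0 runs 2, rem=1, I/O yield, promote→Q0. Q0=[P2,P4,P5] Q1=[P1,P3] Q2=[]
t=26-28: P2@Q0 runs 2, rem=3, I/O yield, promote→Q0. Q0=[P4,P5,P2] Q1=[P1,P3] Q2=[]
t=28-29: P4@Q0 runs 1, rem=2, I/O yield, promote→Q0. Q0=[P5,P2,P4] Q1=[P1,P3] Q2=[]
t=29-30: P5@Q0 runs 1, rem=0, completes. Q0=[P2,P4] Q1=[P1,P3] Q2=[]
t=30-32: P2@Q0 runs 2, rem=1, I/O yield, promote→Q0. Q0=[P4,P2] Q1=[P1,P3] Q2=[]
t=32-33: P4@Q0 runs 1, rem=1, I/O yield, promote→Q0. Q0=[P2,P4] Q1=[P1,P3] Q2=[]
t=33-34: P2@Q0 runs 1, rem=0, completes. Q0=[P4] Q1=[P1,P3] Q2=[]
t=34-35: P4@Q0 runs 1, rem=0, completes. Q0=[] Q1=[P1,P3] Q2=[]
t=35-41: P1@Q1 runs 6, rem=5, quantum used, demote→Q2. Q0=[] Q1=[P3] Q2=[P1]
t=41-47: P3@Q1 runs 6, rem=1, quantum used, demote→Q2. Q0=[] Q1=[] Q2=[P1,P3]
t=47-52: P1@Q2 runs 5, rem=0, completes. Q0=[] Q1=[] Q2=[P3]
t=52-53: P3@Q2 runs 1, rem=0, completes. Q0=[] Q1=[] Q2=[]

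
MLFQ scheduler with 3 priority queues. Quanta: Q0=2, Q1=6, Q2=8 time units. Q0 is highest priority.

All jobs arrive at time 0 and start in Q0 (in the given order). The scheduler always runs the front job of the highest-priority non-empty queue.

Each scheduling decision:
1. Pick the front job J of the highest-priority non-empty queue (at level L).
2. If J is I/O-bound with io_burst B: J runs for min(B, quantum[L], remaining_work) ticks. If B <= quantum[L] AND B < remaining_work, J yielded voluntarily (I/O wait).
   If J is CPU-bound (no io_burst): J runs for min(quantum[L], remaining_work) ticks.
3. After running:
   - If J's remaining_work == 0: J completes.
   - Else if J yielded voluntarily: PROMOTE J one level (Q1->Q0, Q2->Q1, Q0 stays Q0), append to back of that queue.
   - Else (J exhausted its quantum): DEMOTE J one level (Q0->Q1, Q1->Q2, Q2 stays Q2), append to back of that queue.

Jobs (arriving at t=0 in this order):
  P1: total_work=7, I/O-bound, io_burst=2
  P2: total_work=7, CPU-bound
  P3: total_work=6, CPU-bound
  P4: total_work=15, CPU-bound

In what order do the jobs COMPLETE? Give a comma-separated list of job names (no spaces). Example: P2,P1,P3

Answer: P1,P2,P3,P4

Derivation:
t=0-2: P1@Q0 runs 2, rem=5, I/O yield, promote→Q0. Q0=[P2,P3,P4,P1] Q1=[] Q2=[]
t=2-4: P2@Q0 runs 2, rem=5, quantum used, demote→Q1. Q0=[P3,P4,P1] Q1=[P2] Q2=[]
t=4-6: P3@Q0 runs 2, rem=4, quantum used, demote→Q1. Q0=[P4,P1] Q1=[P2,P3] Q2=[]
t=6-8: P4@Q0 runs 2, rem=13, quantum used, demote→Q1. Q0=[P1] Q1=[P2,P3,P4] Q2=[]
t=8-10: P1@Q0 runs 2, rem=3, I/O yield, promote→Q0. Q0=[P1] Q1=[P2,P3,P4] Q2=[]
t=10-12: P1@Q0 runs 2, rem=1, I/O yield, promote→Q0. Q0=[P1] Q1=[P2,P3,P4] Q2=[]
t=12-13: P1@Q0 runs 1, rem=0, completes. Q0=[] Q1=[P2,P3,P4] Q2=[]
t=13-18: P2@Q1 runs 5, rem=0, completes. Q0=[] Q1=[P3,P4] Q2=[]
t=18-22: P3@Q1 runs 4, rem=0, completes. Q0=[] Q1=[P4] Q2=[]
t=22-28: P4@Q1 runs 6, rem=7, quantum used, demote→Q2. Q0=[] Q1=[] Q2=[P4]
t=28-35: P4@Q2 runs 7, rem=0, completes. Q0=[] Q1=[] Q2=[]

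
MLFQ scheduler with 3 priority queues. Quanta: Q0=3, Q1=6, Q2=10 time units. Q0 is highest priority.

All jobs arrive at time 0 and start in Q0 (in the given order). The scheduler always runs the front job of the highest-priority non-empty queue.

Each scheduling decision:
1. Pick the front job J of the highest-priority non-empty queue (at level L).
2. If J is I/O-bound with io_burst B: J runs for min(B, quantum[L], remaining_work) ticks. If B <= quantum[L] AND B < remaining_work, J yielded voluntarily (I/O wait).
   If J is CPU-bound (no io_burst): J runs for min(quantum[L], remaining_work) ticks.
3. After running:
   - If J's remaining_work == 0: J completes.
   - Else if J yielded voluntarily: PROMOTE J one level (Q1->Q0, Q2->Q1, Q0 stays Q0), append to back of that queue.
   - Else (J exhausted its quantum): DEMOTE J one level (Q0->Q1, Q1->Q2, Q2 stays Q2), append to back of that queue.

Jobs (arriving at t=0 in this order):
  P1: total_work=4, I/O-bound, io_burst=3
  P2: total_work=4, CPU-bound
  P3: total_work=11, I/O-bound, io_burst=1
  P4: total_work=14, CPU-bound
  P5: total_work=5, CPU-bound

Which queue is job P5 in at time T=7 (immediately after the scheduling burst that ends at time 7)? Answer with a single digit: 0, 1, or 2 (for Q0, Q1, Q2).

t=0-3: P1@Q0 runs 3, rem=1, I/O yield, promote→Q0. Q0=[P2,P3,P4,P5,P1] Q1=[] Q2=[]
t=3-6: P2@Q0 runs 3, rem=1, quantum used, demote→Q1. Q0=[P3,P4,P5,P1] Q1=[P2] Q2=[]
t=6-7: P3@Q0 runs 1, rem=10, I/O yield, promote→Q0. Q0=[P4,P5,P1,P3] Q1=[P2] Q2=[]
t=7-10: P4@Q0 runs 3, rem=11, quantum used, demote→Q1. Q0=[P5,P1,P3] Q1=[P2,P4] Q2=[]
t=10-13: P5@Q0 runs 3, rem=2, quantum used, demote→Q1. Q0=[P1,P3] Q1=[P2,P4,P5] Q2=[]
t=13-14: P1@Q0 runs 1, rem=0, completes. Q0=[P3] Q1=[P2,P4,P5] Q2=[]
t=14-15: P3@Q0 runs 1, rem=9, I/O yield, promote→Q0. Q0=[P3] Q1=[P2,P4,P5] Q2=[]
t=15-16: P3@Q0 runs 1, rem=8, I/O yield, promote→Q0. Q0=[P3] Q1=[P2,P4,P5] Q2=[]
t=16-17: P3@Q0 runs 1, rem=7, I/O yield, promote→Q0. Q0=[P3] Q1=[P2,P4,P5] Q2=[]
t=17-18: P3@Q0 runs 1, rem=6, I/O yield, promote→Q0. Q0=[P3] Q1=[P2,P4,P5] Q2=[]
t=18-19: P3@Q0 runs 1, rem=5, I/O yield, promote→Q0. Q0=[P3] Q1=[P2,P4,P5] Q2=[]
t=19-20: P3@Q0 runs 1, rem=4, I/O yield, promote→Q0. Q0=[P3] Q1=[P2,P4,P5] Q2=[]
t=20-21: P3@Q0 runs 1, rem=3, I/O yield, promote→Q0. Q0=[P3] Q1=[P2,P4,P5] Q2=[]
t=21-22: P3@Q0 runs 1, rem=2, I/O yield, promote→Q0. Q0=[P3] Q1=[P2,P4,P5] Q2=[]
t=22-23: P3@Q0 runs 1, rem=1, I/O yield, promote→Q0. Q0=[P3] Q1=[P2,P4,P5] Q2=[]
t=23-24: P3@Q0 runs 1, rem=0, completes. Q0=[] Q1=[P2,P4,P5] Q2=[]
t=24-25: P2@Q1 runs 1, rem=0, completes. Q0=[] Q1=[P4,P5] Q2=[]
t=25-31: P4@Q1 runs 6, rem=5, quantum used, demote→Q2. Q0=[] Q1=[P5] Q2=[P4]
t=31-33: P5@Q1 runs 2, rem=0, completes. Q0=[] Q1=[] Q2=[P4]
t=33-38: P4@Q2 runs 5, rem=0, completes. Q0=[] Q1=[] Q2=[]

Answer: 0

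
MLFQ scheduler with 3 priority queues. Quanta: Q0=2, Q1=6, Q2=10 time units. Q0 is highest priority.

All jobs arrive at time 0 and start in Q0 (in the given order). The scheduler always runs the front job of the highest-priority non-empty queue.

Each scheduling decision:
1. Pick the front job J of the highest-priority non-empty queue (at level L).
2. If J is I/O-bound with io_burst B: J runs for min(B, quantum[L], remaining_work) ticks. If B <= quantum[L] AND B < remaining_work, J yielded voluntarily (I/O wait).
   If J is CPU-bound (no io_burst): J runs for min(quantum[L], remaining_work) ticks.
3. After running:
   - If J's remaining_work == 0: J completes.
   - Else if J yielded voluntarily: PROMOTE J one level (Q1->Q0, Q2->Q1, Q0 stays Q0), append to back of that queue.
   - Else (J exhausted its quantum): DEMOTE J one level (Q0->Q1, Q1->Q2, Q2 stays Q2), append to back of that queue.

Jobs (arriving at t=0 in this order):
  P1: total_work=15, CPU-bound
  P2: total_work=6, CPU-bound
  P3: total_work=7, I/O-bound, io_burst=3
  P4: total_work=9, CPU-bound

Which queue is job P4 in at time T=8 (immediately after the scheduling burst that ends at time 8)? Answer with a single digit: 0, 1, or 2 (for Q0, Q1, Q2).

t=0-2: P1@Q0 runs 2, rem=13, quantum used, demote→Q1. Q0=[P2,P3,P4] Q1=[P1] Q2=[]
t=2-4: P2@Q0 runs 2, rem=4, quantum used, demote→Q1. Q0=[P3,P4] Q1=[P1,P2] Q2=[]
t=4-6: P3@Q0 runs 2, rem=5, quantum used, demote→Q1. Q0=[P4] Q1=[P1,P2,P3] Q2=[]
t=6-8: P4@Q0 runs 2, rem=7, quantum used, demote→Q1. Q0=[] Q1=[P1,P2,P3,P4] Q2=[]
t=8-14: P1@Q1 runs 6, rem=7, quantum used, demote→Q2. Q0=[] Q1=[P2,P3,P4] Q2=[P1]
t=14-18: P2@Q1 runs 4, rem=0, completes. Q0=[] Q1=[P3,P4] Q2=[P1]
t=18-21: P3@Q1 runs 3, rem=2, I/O yield, promote→Q0. Q0=[P3] Q1=[P4] Q2=[P1]
t=21-23: P3@Q0 runs 2, rem=0, completes. Q0=[] Q1=[P4] Q2=[P1]
t=23-29: P4@Q1 runs 6, rem=1, quantum used, demote→Q2. Q0=[] Q1=[] Q2=[P1,P4]
t=29-36: P1@Q2 runs 7, rem=0, completes. Q0=[] Q1=[] Q2=[P4]
t=36-37: P4@Q2 runs 1, rem=0, completes. Q0=[] Q1=[] Q2=[]

Answer: 1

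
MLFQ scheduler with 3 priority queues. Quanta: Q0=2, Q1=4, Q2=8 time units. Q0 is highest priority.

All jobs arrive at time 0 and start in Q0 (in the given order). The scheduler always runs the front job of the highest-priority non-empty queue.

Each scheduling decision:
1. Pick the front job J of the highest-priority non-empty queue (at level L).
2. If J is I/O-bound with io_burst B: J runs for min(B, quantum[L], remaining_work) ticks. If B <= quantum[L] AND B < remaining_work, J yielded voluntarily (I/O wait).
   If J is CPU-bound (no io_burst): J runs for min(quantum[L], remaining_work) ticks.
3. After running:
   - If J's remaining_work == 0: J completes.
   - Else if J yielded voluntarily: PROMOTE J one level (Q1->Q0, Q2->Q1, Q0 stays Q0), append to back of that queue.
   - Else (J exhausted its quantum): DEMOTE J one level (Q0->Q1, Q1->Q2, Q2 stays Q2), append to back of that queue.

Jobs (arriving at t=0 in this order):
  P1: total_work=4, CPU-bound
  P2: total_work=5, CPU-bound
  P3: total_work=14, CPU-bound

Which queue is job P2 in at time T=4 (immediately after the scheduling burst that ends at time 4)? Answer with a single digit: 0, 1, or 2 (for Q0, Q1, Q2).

t=0-2: P1@Q0 runs 2, rem=2, quantum used, demote→Q1. Q0=[P2,P3] Q1=[P1] Q2=[]
t=2-4: P2@Q0 runs 2, rem=3, quantum used, demote→Q1. Q0=[P3] Q1=[P1,P2] Q2=[]
t=4-6: P3@Q0 runs 2, rem=12, quantum used, demote→Q1. Q0=[] Q1=[P1,P2,P3] Q2=[]
t=6-8: P1@Q1 runs 2, rem=0, completes. Q0=[] Q1=[P2,P3] Q2=[]
t=8-11: P2@Q1 runs 3, rem=0, completes. Q0=[] Q1=[P3] Q2=[]
t=11-15: P3@Q1 runs 4, rem=8, quantum used, demote→Q2. Q0=[] Q1=[] Q2=[P3]
t=15-23: P3@Q2 runs 8, rem=0, completes. Q0=[] Q1=[] Q2=[]

Answer: 1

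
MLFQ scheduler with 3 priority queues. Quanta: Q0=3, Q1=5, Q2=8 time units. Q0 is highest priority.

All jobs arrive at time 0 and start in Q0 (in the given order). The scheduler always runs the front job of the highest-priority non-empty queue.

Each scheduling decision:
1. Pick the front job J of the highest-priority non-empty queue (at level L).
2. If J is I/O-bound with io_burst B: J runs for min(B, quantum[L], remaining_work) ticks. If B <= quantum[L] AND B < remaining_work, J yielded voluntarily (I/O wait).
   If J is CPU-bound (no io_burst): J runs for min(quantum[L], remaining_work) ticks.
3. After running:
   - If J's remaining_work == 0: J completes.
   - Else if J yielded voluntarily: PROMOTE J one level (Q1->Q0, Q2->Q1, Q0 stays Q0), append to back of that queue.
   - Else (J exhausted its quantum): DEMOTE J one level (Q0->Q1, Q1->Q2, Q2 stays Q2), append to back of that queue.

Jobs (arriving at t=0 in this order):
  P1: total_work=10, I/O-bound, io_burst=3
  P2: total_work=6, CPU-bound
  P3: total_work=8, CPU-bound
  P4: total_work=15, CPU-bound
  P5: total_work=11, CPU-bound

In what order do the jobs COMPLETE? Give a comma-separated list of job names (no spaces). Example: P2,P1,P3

Answer: P1,P2,P3,P4,P5

Derivation:
t=0-3: P1@Q0 runs 3, rem=7, I/O yield, promote→Q0. Q0=[P2,P3,P4,P5,P1] Q1=[] Q2=[]
t=3-6: P2@Q0 runs 3, rem=3, quantum used, demote→Q1. Q0=[P3,P4,P5,P1] Q1=[P2] Q2=[]
t=6-9: P3@Q0 runs 3, rem=5, quantum used, demote→Q1. Q0=[P4,P5,P1] Q1=[P2,P3] Q2=[]
t=9-12: P4@Q0 runs 3, rem=12, quantum used, demote→Q1. Q0=[P5,P1] Q1=[P2,P3,P4] Q2=[]
t=12-15: P5@Q0 runs 3, rem=8, quantum used, demote→Q1. Q0=[P1] Q1=[P2,P3,P4,P5] Q2=[]
t=15-18: P1@Q0 runs 3, rem=4, I/O yield, promote→Q0. Q0=[P1] Q1=[P2,P3,P4,P5] Q2=[]
t=18-21: P1@Q0 runs 3, rem=1, I/O yield, promote→Q0. Q0=[P1] Q1=[P2,P3,P4,P5] Q2=[]
t=21-22: P1@Q0 runs 1, rem=0, completes. Q0=[] Q1=[P2,P3,P4,P5] Q2=[]
t=22-25: P2@Q1 runs 3, rem=0, completes. Q0=[] Q1=[P3,P4,P5] Q2=[]
t=25-30: P3@Q1 runs 5, rem=0, completes. Q0=[] Q1=[P4,P5] Q2=[]
t=30-35: P4@Q1 runs 5, rem=7, quantum used, demote→Q2. Q0=[] Q1=[P5] Q2=[P4]
t=35-40: P5@Q1 runs 5, rem=3, quantum used, demote→Q2. Q0=[] Q1=[] Q2=[P4,P5]
t=40-47: P4@Q2 runs 7, rem=0, completes. Q0=[] Q1=[] Q2=[P5]
t=47-50: P5@Q2 runs 3, rem=0, completes. Q0=[] Q1=[] Q2=[]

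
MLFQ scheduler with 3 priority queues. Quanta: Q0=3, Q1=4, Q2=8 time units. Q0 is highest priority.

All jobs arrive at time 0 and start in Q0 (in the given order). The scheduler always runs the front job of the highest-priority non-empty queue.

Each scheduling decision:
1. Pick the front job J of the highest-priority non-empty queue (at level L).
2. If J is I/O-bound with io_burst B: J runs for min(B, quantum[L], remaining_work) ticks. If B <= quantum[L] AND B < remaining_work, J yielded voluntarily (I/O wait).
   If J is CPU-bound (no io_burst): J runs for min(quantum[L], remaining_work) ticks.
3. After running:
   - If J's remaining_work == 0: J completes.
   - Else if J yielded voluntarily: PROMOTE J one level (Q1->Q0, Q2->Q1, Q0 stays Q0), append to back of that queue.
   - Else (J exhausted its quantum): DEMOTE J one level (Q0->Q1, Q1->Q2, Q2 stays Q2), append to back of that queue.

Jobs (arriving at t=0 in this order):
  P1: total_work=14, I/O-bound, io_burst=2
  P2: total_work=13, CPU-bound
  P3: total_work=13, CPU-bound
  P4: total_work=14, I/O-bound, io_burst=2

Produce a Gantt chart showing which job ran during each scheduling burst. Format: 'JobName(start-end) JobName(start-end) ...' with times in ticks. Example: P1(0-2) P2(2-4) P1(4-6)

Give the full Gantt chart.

t=0-2: P1@Q0 runs 2, rem=12, I/O yield, promote→Q0. Q0=[P2,P3,P4,P1] Q1=[] Q2=[]
t=2-5: P2@Q0 runs 3, rem=10, quantum used, demote→Q1. Q0=[P3,P4,P1] Q1=[P2] Q2=[]
t=5-8: P3@Q0 runs 3, rem=10, quantum used, demote→Q1. Q0=[P4,P1] Q1=[P2,P3] Q2=[]
t=8-10: P4@Q0 runs 2, rem=12, I/O yield, promote→Q0. Q0=[P1,P4] Q1=[P2,P3] Q2=[]
t=10-12: P1@Q0 runs 2, rem=10, I/O yield, promote→Q0. Q0=[P4,P1] Q1=[P2,P3] Q2=[]
t=12-14: P4@Q0 runs 2, rem=10, I/O yield, promote→Q0. Q0=[P1,P4] Q1=[P2,P3] Q2=[]
t=14-16: P1@Q0 runs 2, rem=8, I/O yield, promote→Q0. Q0=[P4,P1] Q1=[P2,P3] Q2=[]
t=16-18: P4@Q0 runs 2, rem=8, I/O yield, promote→Q0. Q0=[P1,P4] Q1=[P2,P3] Q2=[]
t=18-20: P1@Q0 runs 2, rem=6, I/O yield, promote→Q0. Q0=[P4,P1] Q1=[P2,P3] Q2=[]
t=20-22: P4@Q0 runs 2, rem=6, I/O yield, promote→Q0. Q0=[P1,P4] Q1=[P2,P3] Q2=[]
t=22-24: P1@Q0 runs 2, rem=4, I/O yield, promote→Q0. Q0=[P4,P1] Q1=[P2,P3] Q2=[]
t=24-26: P4@Q0 runs 2, rem=4, I/O yield, promote→Q0. Q0=[P1,P4] Q1=[P2,P3] Q2=[]
t=26-28: P1@Q0 runs 2, rem=2, I/O yield, promote→Q0. Q0=[P4,P1] Q1=[P2,P3] Q2=[]
t=28-30: P4@Q0 runs 2, rem=2, I/O yield, promote→Q0. Q0=[P1,P4] Q1=[P2,P3] Q2=[]
t=30-32: P1@Q0 runs 2, rem=0, completes. Q0=[P4] Q1=[P2,P3] Q2=[]
t=32-34: P4@Q0 runs 2, rem=0, completes. Q0=[] Q1=[P2,P3] Q2=[]
t=34-38: P2@Q1 runs 4, rem=6, quantum used, demote→Q2. Q0=[] Q1=[P3] Q2=[P2]
t=38-42: P3@Q1 runs 4, rem=6, quantum used, demote→Q2. Q0=[] Q1=[] Q2=[P2,P3]
t=42-48: P2@Q2 runs 6, rem=0, completes. Q0=[] Q1=[] Q2=[P3]
t=48-54: P3@Q2 runs 6, rem=0, completes. Q0=[] Q1=[] Q2=[]

Answer: P1(0-2) P2(2-5) P3(5-8) P4(8-10) P1(10-12) P4(12-14) P1(14-16) P4(16-18) P1(18-20) P4(20-22) P1(22-24) P4(24-26) P1(26-28) P4(28-30) P1(30-32) P4(32-34) P2(34-38) P3(38-42) P2(42-48) P3(48-54)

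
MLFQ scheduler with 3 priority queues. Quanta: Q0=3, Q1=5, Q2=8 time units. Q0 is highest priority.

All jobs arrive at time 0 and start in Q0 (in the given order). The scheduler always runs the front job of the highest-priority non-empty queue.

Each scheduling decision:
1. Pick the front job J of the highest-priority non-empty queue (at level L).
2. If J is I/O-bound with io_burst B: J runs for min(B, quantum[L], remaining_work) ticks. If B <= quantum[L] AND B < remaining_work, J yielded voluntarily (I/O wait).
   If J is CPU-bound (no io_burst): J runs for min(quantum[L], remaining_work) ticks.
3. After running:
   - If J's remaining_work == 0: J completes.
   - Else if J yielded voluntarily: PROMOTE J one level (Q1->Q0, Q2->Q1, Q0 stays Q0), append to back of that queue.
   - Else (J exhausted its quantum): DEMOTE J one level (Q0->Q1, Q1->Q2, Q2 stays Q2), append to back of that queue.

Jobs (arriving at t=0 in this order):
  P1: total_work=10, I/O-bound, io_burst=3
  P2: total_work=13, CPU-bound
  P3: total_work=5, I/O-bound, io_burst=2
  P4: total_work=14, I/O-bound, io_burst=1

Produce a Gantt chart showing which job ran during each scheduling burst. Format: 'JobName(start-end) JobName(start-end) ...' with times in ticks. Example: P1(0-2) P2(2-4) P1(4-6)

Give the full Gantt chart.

Answer: P1(0-3) P2(3-6) P3(6-8) P4(8-9) P1(9-12) P3(12-14) P4(14-15) P1(15-18) P3(18-19) P4(19-20) P1(20-21) P4(21-22) P4(22-23) P4(23-24) P4(24-25) P4(25-26) P4(26-27) P4(27-28) P4(28-29) P4(29-30) P4(30-31) P4(31-32) P2(32-37) P2(37-42)

Derivation:
t=0-3: P1@Q0 runs 3, rem=7, I/O yield, promote→Q0. Q0=[P2,P3,P4,P1] Q1=[] Q2=[]
t=3-6: P2@Q0 runs 3, rem=10, quantum used, demote→Q1. Q0=[P3,P4,P1] Q1=[P2] Q2=[]
t=6-8: P3@Q0 runs 2, rem=3, I/O yield, promote→Q0. Q0=[P4,P1,P3] Q1=[P2] Q2=[]
t=8-9: P4@Q0 runs 1, rem=13, I/O yield, promote→Q0. Q0=[P1,P3,P4] Q1=[P2] Q2=[]
t=9-12: P1@Q0 runs 3, rem=4, I/O yield, promote→Q0. Q0=[P3,P4,P1] Q1=[P2] Q2=[]
t=12-14: P3@Q0 runs 2, rem=1, I/O yield, promote→Q0. Q0=[P4,P1,P3] Q1=[P2] Q2=[]
t=14-15: P4@Q0 runs 1, rem=12, I/O yield, promote→Q0. Q0=[P1,P3,P4] Q1=[P2] Q2=[]
t=15-18: P1@Q0 runs 3, rem=1, I/O yield, promote→Q0. Q0=[P3,P4,P1] Q1=[P2] Q2=[]
t=18-19: P3@Q0 runs 1, rem=0, completes. Q0=[P4,P1] Q1=[P2] Q2=[]
t=19-20: P4@Q0 runs 1, rem=11, I/O yield, promote→Q0. Q0=[P1,P4] Q1=[P2] Q2=[]
t=20-21: P1@Q0 runs 1, rem=0, completes. Q0=[P4] Q1=[P2] Q2=[]
t=21-22: P4@Q0 runs 1, rem=10, I/O yield, promote→Q0. Q0=[P4] Q1=[P2] Q2=[]
t=22-23: P4@Q0 runs 1, rem=9, I/O yield, promote→Q0. Q0=[P4] Q1=[P2] Q2=[]
t=23-24: P4@Q0 runs 1, rem=8, I/O yield, promote→Q0. Q0=[P4] Q1=[P2] Q2=[]
t=24-25: P4@Q0 runs 1, rem=7, I/O yield, promote→Q0. Q0=[P4] Q1=[P2] Q2=[]
t=25-26: P4@Q0 runs 1, rem=6, I/O yield, promote→Q0. Q0=[P4] Q1=[P2] Q2=[]
t=26-27: P4@Q0 runs 1, rem=5, I/O yield, promote→Q0. Q0=[P4] Q1=[P2] Q2=[]
t=27-28: P4@Q0 runs 1, rem=4, I/O yield, promote→Q0. Q0=[P4] Q1=[P2] Q2=[]
t=28-29: P4@Q0 runs 1, rem=3, I/O yield, promote→Q0. Q0=[P4] Q1=[P2] Q2=[]
t=29-30: P4@Q0 runs 1, rem=2, I/O yield, promote→Q0. Q0=[P4] Q1=[P2] Q2=[]
t=30-31: P4@Q0 runs 1, rem=1, I/O yield, promote→Q0. Q0=[P4] Q1=[P2] Q2=[]
t=31-32: P4@Q0 runs 1, rem=0, completes. Q0=[] Q1=[P2] Q2=[]
t=32-37: P2@Q1 runs 5, rem=5, quantum used, demote→Q2. Q0=[] Q1=[] Q2=[P2]
t=37-42: P2@Q2 runs 5, rem=0, completes. Q0=[] Q1=[] Q2=[]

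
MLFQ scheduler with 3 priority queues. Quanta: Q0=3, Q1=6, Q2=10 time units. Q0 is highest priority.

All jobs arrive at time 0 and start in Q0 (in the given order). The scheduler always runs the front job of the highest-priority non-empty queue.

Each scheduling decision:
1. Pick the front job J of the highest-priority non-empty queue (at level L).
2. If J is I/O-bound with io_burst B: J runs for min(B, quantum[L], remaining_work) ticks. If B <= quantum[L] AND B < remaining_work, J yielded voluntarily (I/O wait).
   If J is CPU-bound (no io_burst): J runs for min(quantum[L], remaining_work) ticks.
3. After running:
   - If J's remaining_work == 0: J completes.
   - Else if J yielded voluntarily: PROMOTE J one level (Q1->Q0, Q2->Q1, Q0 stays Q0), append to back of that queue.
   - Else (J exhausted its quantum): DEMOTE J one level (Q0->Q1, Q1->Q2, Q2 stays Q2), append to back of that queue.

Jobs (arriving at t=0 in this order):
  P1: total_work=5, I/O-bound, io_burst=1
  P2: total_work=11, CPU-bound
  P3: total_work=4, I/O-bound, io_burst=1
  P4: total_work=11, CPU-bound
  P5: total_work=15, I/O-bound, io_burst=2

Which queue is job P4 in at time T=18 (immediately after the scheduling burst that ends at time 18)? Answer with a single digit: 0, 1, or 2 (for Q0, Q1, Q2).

t=0-1: P1@Q0 runs 1, rem=4, I/O yield, promote→Q0. Q0=[P2,P3,P4,P5,P1] Q1=[] Q2=[]
t=1-4: P2@Q0 runs 3, rem=8, quantum used, demote→Q1. Q0=[P3,P4,P5,P1] Q1=[P2] Q2=[]
t=4-5: P3@Q0 runs 1, rem=3, I/O yield, promote→Q0. Q0=[P4,P5,P1,P3] Q1=[P2] Q2=[]
t=5-8: P4@Q0 runs 3, rem=8, quantum used, demote→Q1. Q0=[P5,P1,P3] Q1=[P2,P4] Q2=[]
t=8-10: P5@Q0 runs 2, rem=13, I/O yield, promote→Q0. Q0=[P1,P3,P5] Q1=[P2,P4] Q2=[]
t=10-11: P1@Q0 runs 1, rem=3, I/O yield, promote→Q0. Q0=[P3,P5,P1] Q1=[P2,P4] Q2=[]
t=11-12: P3@Q0 runs 1, rem=2, I/O yield, promote→Q0. Q0=[P5,P1,P3] Q1=[P2,P4] Q2=[]
t=12-14: P5@Q0 runs 2, rem=11, I/O yield, promote→Q0. Q0=[P1,P3,P5] Q1=[P2,P4] Q2=[]
t=14-15: P1@Q0 runs 1, rem=2, I/O yield, promote→Q0. Q0=[P3,P5,P1] Q1=[P2,P4] Q2=[]
t=15-16: P3@Q0 runs 1, rem=1, I/O yield, promote→Q0. Q0=[P5,P1,P3] Q1=[P2,P4] Q2=[]
t=16-18: P5@Q0 runs 2, rem=9, I/O yield, promote→Q0. Q0=[P1,P3,P5] Q1=[P2,P4] Q2=[]
t=18-19: P1@Q0 runs 1, rem=1, I/O yield, promote→Q0. Q0=[P3,P5,P1] Q1=[P2,P4] Q2=[]
t=19-20: P3@Q0 runs 1, rem=0, completes. Q0=[P5,P1] Q1=[P2,P4] Q2=[]
t=20-22: P5@Q0 runs 2, rem=7, I/O yield, promote→Q0. Q0=[P1,P5] Q1=[P2,P4] Q2=[]
t=22-23: P1@Q0 runs 1, rem=0, completes. Q0=[P5] Q1=[P2,P4] Q2=[]
t=23-25: P5@Q0 runs 2, rem=5, I/O yield, promote→Q0. Q0=[P5] Q1=[P2,P4] Q2=[]
t=25-27: P5@Q0 runs 2, rem=3, I/O yield, promote→Q0. Q0=[P5] Q1=[P2,P4] Q2=[]
t=27-29: P5@Q0 runs 2, rem=1, I/O yield, promote→Q0. Q0=[P5] Q1=[P2,P4] Q2=[]
t=29-30: P5@Q0 runs 1, rem=0, completes. Q0=[] Q1=[P2,P4] Q2=[]
t=30-36: P2@Q1 runs 6, rem=2, quantum used, demote→Q2. Q0=[] Q1=[P4] Q2=[P2]
t=36-42: P4@Q1 runs 6, rem=2, quantum used, demote→Q2. Q0=[] Q1=[] Q2=[P2,P4]
t=42-44: P2@Q2 runs 2, rem=0, completes. Q0=[] Q1=[] Q2=[P4]
t=44-46: P4@Q2 runs 2, rem=0, completes. Q0=[] Q1=[] Q2=[]

Answer: 1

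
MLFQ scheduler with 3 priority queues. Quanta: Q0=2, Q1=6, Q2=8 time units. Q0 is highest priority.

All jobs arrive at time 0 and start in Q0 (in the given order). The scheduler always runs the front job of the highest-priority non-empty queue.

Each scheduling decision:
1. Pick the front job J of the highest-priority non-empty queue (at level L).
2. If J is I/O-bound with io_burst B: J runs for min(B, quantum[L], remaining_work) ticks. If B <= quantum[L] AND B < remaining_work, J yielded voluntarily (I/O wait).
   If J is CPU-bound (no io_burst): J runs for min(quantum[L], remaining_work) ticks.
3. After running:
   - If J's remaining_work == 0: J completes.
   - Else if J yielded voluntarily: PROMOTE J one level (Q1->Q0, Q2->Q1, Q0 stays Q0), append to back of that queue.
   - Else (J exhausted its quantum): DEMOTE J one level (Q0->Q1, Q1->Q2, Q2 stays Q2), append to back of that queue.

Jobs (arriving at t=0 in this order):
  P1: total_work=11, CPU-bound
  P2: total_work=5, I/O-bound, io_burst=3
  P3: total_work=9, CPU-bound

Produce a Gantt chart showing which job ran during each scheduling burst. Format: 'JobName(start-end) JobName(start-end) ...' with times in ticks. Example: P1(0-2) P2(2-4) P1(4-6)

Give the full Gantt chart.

Answer: P1(0-2) P2(2-4) P3(4-6) P1(6-12) P2(12-15) P3(15-21) P1(21-24) P3(24-25)

Derivation:
t=0-2: P1@Q0 runs 2, rem=9, quantum used, demote→Q1. Q0=[P2,P3] Q1=[P1] Q2=[]
t=2-4: P2@Q0 runs 2, rem=3, quantum used, demote→Q1. Q0=[P3] Q1=[P1,P2] Q2=[]
t=4-6: P3@Q0 runs 2, rem=7, quantum used, demote→Q1. Q0=[] Q1=[P1,P2,P3] Q2=[]
t=6-12: P1@Q1 runs 6, rem=3, quantum used, demote→Q2. Q0=[] Q1=[P2,P3] Q2=[P1]
t=12-15: P2@Q1 runs 3, rem=0, completes. Q0=[] Q1=[P3] Q2=[P1]
t=15-21: P3@Q1 runs 6, rem=1, quantum used, demote→Q2. Q0=[] Q1=[] Q2=[P1,P3]
t=21-24: P1@Q2 runs 3, rem=0, completes. Q0=[] Q1=[] Q2=[P3]
t=24-25: P3@Q2 runs 1, rem=0, completes. Q0=[] Q1=[] Q2=[]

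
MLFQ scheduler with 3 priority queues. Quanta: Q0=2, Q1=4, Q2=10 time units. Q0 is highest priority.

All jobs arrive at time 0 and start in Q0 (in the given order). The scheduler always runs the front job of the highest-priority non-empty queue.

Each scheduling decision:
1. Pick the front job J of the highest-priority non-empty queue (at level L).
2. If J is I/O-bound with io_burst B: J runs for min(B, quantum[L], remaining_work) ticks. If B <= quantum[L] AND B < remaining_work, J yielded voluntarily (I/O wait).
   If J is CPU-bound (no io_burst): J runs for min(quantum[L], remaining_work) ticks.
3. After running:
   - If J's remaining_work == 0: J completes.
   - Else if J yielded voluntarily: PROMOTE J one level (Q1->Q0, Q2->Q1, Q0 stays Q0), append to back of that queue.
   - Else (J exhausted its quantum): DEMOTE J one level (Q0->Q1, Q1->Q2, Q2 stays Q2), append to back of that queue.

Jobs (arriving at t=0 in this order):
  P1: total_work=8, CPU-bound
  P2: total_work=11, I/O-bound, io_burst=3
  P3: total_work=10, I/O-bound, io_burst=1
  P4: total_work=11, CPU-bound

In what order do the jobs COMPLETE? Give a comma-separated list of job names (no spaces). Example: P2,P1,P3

t=0-2: P1@Q0 runs 2, rem=6, quantum used, demote→Q1. Q0=[P2,P3,P4] Q1=[P1] Q2=[]
t=2-4: P2@Q0 runs 2, rem=9, quantum used, demote→Q1. Q0=[P3,P4] Q1=[P1,P2] Q2=[]
t=4-5: P3@Q0 runs 1, rem=9, I/O yield, promote→Q0. Q0=[P4,P3] Q1=[P1,P2] Q2=[]
t=5-7: P4@Q0 runs 2, rem=9, quantum used, demote→Q1. Q0=[P3] Q1=[P1,P2,P4] Q2=[]
t=7-8: P3@Q0 runs 1, rem=8, I/O yield, promote→Q0. Q0=[P3] Q1=[P1,P2,P4] Q2=[]
t=8-9: P3@Q0 runs 1, rem=7, I/O yield, promote→Q0. Q0=[P3] Q1=[P1,P2,P4] Q2=[]
t=9-10: P3@Q0 runs 1, rem=6, I/O yield, promote→Q0. Q0=[P3] Q1=[P1,P2,P4] Q2=[]
t=10-11: P3@Q0 runs 1, rem=5, I/O yield, promote→Q0. Q0=[P3] Q1=[P1,P2,P4] Q2=[]
t=11-12: P3@Q0 runs 1, rem=4, I/O yield, promote→Q0. Q0=[P3] Q1=[P1,P2,P4] Q2=[]
t=12-13: P3@Q0 runs 1, rem=3, I/O yield, promote→Q0. Q0=[P3] Q1=[P1,P2,P4] Q2=[]
t=13-14: P3@Q0 runs 1, rem=2, I/O yield, promote→Q0. Q0=[P3] Q1=[P1,P2,P4] Q2=[]
t=14-15: P3@Q0 runs 1, rem=1, I/O yield, promote→Q0. Q0=[P3] Q1=[P1,P2,P4] Q2=[]
t=15-16: P3@Q0 runs 1, rem=0, completes. Q0=[] Q1=[P1,P2,P4] Q2=[]
t=16-20: P1@Q1 runs 4, rem=2, quantum used, demote→Q2. Q0=[] Q1=[P2,P4] Q2=[P1]
t=20-23: P2@Q1 runs 3, rem=6, I/O yield, promote→Q0. Q0=[P2] Q1=[P4] Q2=[P1]
t=23-25: P2@Q0 runs 2, rem=4, quantum used, demote→Q1. Q0=[] Q1=[P4,P2] Q2=[P1]
t=25-29: P4@Q1 runs 4, rem=5, quantum used, demote→Q2. Q0=[] Q1=[P2] Q2=[P1,P4]
t=29-32: P2@Q1 runs 3, rem=1, I/O yield, promote→Q0. Q0=[P2] Q1=[] Q2=[P1,P4]
t=32-33: P2@Q0 runs 1, rem=0, completes. Q0=[] Q1=[] Q2=[P1,P4]
t=33-35: P1@Q2 runs 2, rem=0, completes. Q0=[] Q1=[] Q2=[P4]
t=35-40: P4@Q2 runs 5, rem=0, completes. Q0=[] Q1=[] Q2=[]

Answer: P3,P2,P1,P4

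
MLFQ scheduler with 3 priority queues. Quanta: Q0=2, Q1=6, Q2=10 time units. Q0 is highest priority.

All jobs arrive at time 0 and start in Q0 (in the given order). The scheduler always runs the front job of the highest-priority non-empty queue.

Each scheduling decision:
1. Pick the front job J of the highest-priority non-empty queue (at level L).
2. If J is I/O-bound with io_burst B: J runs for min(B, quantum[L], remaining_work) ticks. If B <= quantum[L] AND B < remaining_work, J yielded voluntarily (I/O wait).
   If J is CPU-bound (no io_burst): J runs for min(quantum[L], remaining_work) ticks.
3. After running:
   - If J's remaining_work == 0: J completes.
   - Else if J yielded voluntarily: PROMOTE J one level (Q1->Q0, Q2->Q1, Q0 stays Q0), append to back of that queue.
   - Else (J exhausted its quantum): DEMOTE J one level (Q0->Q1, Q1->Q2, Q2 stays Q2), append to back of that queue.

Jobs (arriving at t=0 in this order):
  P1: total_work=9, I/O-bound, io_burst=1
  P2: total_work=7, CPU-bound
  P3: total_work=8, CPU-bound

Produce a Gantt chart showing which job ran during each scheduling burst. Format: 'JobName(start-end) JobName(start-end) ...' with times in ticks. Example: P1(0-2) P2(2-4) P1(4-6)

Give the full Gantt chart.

t=0-1: P1@Q0 runs 1, rem=8, I/O yield, promote→Q0. Q0=[P2,P3,P1] Q1=[] Q2=[]
t=1-3: P2@Q0 runs 2, rem=5, quantum used, demote→Q1. Q0=[P3,P1] Q1=[P2] Q2=[]
t=3-5: P3@Q0 runs 2, rem=6, quantum used, demote→Q1. Q0=[P1] Q1=[P2,P3] Q2=[]
t=5-6: P1@Q0 runs 1, rem=7, I/O yield, promote→Q0. Q0=[P1] Q1=[P2,P3] Q2=[]
t=6-7: P1@Q0 runs 1, rem=6, I/O yield, promote→Q0. Q0=[P1] Q1=[P2,P3] Q2=[]
t=7-8: P1@Q0 runs 1, rem=5, I/O yield, promote→Q0. Q0=[P1] Q1=[P2,P3] Q2=[]
t=8-9: P1@Q0 runs 1, rem=4, I/O yield, promote→Q0. Q0=[P1] Q1=[P2,P3] Q2=[]
t=9-10: P1@Q0 runs 1, rem=3, I/O yield, promote→Q0. Q0=[P1] Q1=[P2,P3] Q2=[]
t=10-11: P1@Q0 runs 1, rem=2, I/O yield, promote→Q0. Q0=[P1] Q1=[P2,P3] Q2=[]
t=11-12: P1@Q0 runs 1, rem=1, I/O yield, promote→Q0. Q0=[P1] Q1=[P2,P3] Q2=[]
t=12-13: P1@Q0 runs 1, rem=0, completes. Q0=[] Q1=[P2,P3] Q2=[]
t=13-18: P2@Q1 runs 5, rem=0, completes. Q0=[] Q1=[P3] Q2=[]
t=18-24: P3@Q1 runs 6, rem=0, completes. Q0=[] Q1=[] Q2=[]

Answer: P1(0-1) P2(1-3) P3(3-5) P1(5-6) P1(6-7) P1(7-8) P1(8-9) P1(9-10) P1(10-11) P1(11-12) P1(12-13) P2(13-18) P3(18-24)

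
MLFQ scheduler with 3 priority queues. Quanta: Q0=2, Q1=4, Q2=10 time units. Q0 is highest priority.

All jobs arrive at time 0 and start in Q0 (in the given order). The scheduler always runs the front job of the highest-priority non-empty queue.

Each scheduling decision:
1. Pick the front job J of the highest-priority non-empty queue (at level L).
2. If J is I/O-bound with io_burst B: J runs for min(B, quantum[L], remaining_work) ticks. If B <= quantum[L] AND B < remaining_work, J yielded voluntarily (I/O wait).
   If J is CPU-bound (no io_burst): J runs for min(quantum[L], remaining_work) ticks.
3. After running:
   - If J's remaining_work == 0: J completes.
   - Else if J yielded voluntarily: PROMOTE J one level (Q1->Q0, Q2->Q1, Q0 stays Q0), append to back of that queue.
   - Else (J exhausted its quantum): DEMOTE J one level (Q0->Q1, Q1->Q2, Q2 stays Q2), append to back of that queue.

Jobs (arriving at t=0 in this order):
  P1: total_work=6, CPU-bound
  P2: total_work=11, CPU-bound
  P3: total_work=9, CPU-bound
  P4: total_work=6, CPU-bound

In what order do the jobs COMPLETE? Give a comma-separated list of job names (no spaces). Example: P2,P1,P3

Answer: P1,P4,P2,P3

Derivation:
t=0-2: P1@Q0 runs 2, rem=4, quantum used, demote→Q1. Q0=[P2,P3,P4] Q1=[P1] Q2=[]
t=2-4: P2@Q0 runs 2, rem=9, quantum used, demote→Q1. Q0=[P3,P4] Q1=[P1,P2] Q2=[]
t=4-6: P3@Q0 runs 2, rem=7, quantum used, demote→Q1. Q0=[P4] Q1=[P1,P2,P3] Q2=[]
t=6-8: P4@Q0 runs 2, rem=4, quantum used, demote→Q1. Q0=[] Q1=[P1,P2,P3,P4] Q2=[]
t=8-12: P1@Q1 runs 4, rem=0, completes. Q0=[] Q1=[P2,P3,P4] Q2=[]
t=12-16: P2@Q1 runs 4, rem=5, quantum used, demote→Q2. Q0=[] Q1=[P3,P4] Q2=[P2]
t=16-20: P3@Q1 runs 4, rem=3, quantum used, demote→Q2. Q0=[] Q1=[P4] Q2=[P2,P3]
t=20-24: P4@Q1 runs 4, rem=0, completes. Q0=[] Q1=[] Q2=[P2,P3]
t=24-29: P2@Q2 runs 5, rem=0, completes. Q0=[] Q1=[] Q2=[P3]
t=29-32: P3@Q2 runs 3, rem=0, completes. Q0=[] Q1=[] Q2=[]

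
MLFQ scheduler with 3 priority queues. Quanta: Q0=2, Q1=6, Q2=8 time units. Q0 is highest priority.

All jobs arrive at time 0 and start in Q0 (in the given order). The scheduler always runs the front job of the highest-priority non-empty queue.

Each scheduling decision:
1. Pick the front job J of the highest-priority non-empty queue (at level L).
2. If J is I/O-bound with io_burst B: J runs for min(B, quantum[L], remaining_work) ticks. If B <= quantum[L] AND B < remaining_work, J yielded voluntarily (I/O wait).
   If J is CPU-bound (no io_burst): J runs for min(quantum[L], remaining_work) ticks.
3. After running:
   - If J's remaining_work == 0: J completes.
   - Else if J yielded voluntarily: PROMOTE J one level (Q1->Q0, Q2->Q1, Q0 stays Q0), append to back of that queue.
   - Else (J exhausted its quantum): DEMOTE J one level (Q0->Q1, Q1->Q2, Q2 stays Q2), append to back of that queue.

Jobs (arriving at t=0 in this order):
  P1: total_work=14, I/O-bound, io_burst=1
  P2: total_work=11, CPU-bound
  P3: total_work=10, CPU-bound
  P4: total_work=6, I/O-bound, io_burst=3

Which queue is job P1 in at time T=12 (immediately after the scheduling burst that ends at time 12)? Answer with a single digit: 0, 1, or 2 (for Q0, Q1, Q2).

Answer: 0

Derivation:
t=0-1: P1@Q0 runs 1, rem=13, I/O yield, promote→Q0. Q0=[P2,P3,P4,P1] Q1=[] Q2=[]
t=1-3: P2@Q0 runs 2, rem=9, quantum used, demote→Q1. Q0=[P3,P4,P1] Q1=[P2] Q2=[]
t=3-5: P3@Q0 runs 2, rem=8, quantum used, demote→Q1. Q0=[P4,P1] Q1=[P2,P3] Q2=[]
t=5-7: P4@Q0 runs 2, rem=4, quantum used, demote→Q1. Q0=[P1] Q1=[P2,P3,P4] Q2=[]
t=7-8: P1@Q0 runs 1, rem=12, I/O yield, promote→Q0. Q0=[P1] Q1=[P2,P3,P4] Q2=[]
t=8-9: P1@Q0 runs 1, rem=11, I/O yield, promote→Q0. Q0=[P1] Q1=[P2,P3,P4] Q2=[]
t=9-10: P1@Q0 runs 1, rem=10, I/O yield, promote→Q0. Q0=[P1] Q1=[P2,P3,P4] Q2=[]
t=10-11: P1@Q0 runs 1, rem=9, I/O yield, promote→Q0. Q0=[P1] Q1=[P2,P3,P4] Q2=[]
t=11-12: P1@Q0 runs 1, rem=8, I/O yield, promote→Q0. Q0=[P1] Q1=[P2,P3,P4] Q2=[]
t=12-13: P1@Q0 runs 1, rem=7, I/O yield, promote→Q0. Q0=[P1] Q1=[P2,P3,P4] Q2=[]
t=13-14: P1@Q0 runs 1, rem=6, I/O yield, promote→Q0. Q0=[P1] Q1=[P2,P3,P4] Q2=[]
t=14-15: P1@Q0 runs 1, rem=5, I/O yield, promote→Q0. Q0=[P1] Q1=[P2,P3,P4] Q2=[]
t=15-16: P1@Q0 runs 1, rem=4, I/O yield, promote→Q0. Q0=[P1] Q1=[P2,P3,P4] Q2=[]
t=16-17: P1@Q0 runs 1, rem=3, I/O yield, promote→Q0. Q0=[P1] Q1=[P2,P3,P4] Q2=[]
t=17-18: P1@Q0 runs 1, rem=2, I/O yield, promote→Q0. Q0=[P1] Q1=[P2,P3,P4] Q2=[]
t=18-19: P1@Q0 runs 1, rem=1, I/O yield, promote→Q0. Q0=[P1] Q1=[P2,P3,P4] Q2=[]
t=19-20: P1@Q0 runs 1, rem=0, completes. Q0=[] Q1=[P2,P3,P4] Q2=[]
t=20-26: P2@Q1 runs 6, rem=3, quantum used, demote→Q2. Q0=[] Q1=[P3,P4] Q2=[P2]
t=26-32: P3@Q1 runs 6, rem=2, quantum used, demote→Q2. Q0=[] Q1=[P4] Q2=[P2,P3]
t=32-35: P4@Q1 runs 3, rem=1, I/O yield, promote→Q0. Q0=[P4] Q1=[] Q2=[P2,P3]
t=35-36: P4@Q0 runs 1, rem=0, completes. Q0=[] Q1=[] Q2=[P2,P3]
t=36-39: P2@Q2 runs 3, rem=0, completes. Q0=[] Q1=[] Q2=[P3]
t=39-41: P3@Q2 runs 2, rem=0, completes. Q0=[] Q1=[] Q2=[]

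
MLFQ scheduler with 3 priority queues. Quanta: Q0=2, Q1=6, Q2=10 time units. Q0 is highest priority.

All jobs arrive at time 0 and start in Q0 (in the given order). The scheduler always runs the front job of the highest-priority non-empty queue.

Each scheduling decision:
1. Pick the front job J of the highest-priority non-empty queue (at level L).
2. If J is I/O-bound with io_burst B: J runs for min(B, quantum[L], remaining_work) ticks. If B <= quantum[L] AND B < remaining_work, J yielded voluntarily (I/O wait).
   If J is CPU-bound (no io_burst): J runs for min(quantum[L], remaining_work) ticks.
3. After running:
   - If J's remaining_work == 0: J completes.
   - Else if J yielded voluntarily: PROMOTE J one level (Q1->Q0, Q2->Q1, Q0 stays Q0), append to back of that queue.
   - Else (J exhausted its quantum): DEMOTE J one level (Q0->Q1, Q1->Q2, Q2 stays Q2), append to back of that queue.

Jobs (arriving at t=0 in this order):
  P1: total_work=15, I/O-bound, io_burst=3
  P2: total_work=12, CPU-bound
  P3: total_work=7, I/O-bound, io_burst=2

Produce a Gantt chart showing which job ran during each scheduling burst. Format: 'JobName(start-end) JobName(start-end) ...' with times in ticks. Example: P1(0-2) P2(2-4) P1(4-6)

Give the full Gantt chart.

t=0-2: P1@Q0 runs 2, rem=13, quantum used, demote→Q1. Q0=[P2,P3] Q1=[P1] Q2=[]
t=2-4: P2@Q0 runs 2, rem=10, quantum used, demote→Q1. Q0=[P3] Q1=[P1,P2] Q2=[]
t=4-6: P3@Q0 runs 2, rem=5, I/O yield, promote→Q0. Q0=[P3] Q1=[P1,P2] Q2=[]
t=6-8: P3@Q0 runs 2, rem=3, I/O yield, promote→Q0. Q0=[P3] Q1=[P1,P2] Q2=[]
t=8-10: P3@Q0 runs 2, rem=1, I/O yield, promote→Q0. Q0=[P3] Q1=[P1,P2] Q2=[]
t=10-11: P3@Q0 runs 1, rem=0, completes. Q0=[] Q1=[P1,P2] Q2=[]
t=11-14: P1@Q1 runs 3, rem=10, I/O yield, promote→Q0. Q0=[P1] Q1=[P2] Q2=[]
t=14-16: P1@Q0 runs 2, rem=8, quantum used, demote→Q1. Q0=[] Q1=[P2,P1] Q2=[]
t=16-22: P2@Q1 runs 6, rem=4, quantum used, demote→Q2. Q0=[] Q1=[P1] Q2=[P2]
t=22-25: P1@Q1 runs 3, rem=5, I/O yield, promote→Q0. Q0=[P1] Q1=[] Q2=[P2]
t=25-27: P1@Q0 runs 2, rem=3, quantum used, demote→Q1. Q0=[] Q1=[P1] Q2=[P2]
t=27-30: P1@Q1 runs 3, rem=0, completes. Q0=[] Q1=[] Q2=[P2]
t=30-34: P2@Q2 runs 4, rem=0, completes. Q0=[] Q1=[] Q2=[]

Answer: P1(0-2) P2(2-4) P3(4-6) P3(6-8) P3(8-10) P3(10-11) P1(11-14) P1(14-16) P2(16-22) P1(22-25) P1(25-27) P1(27-30) P2(30-34)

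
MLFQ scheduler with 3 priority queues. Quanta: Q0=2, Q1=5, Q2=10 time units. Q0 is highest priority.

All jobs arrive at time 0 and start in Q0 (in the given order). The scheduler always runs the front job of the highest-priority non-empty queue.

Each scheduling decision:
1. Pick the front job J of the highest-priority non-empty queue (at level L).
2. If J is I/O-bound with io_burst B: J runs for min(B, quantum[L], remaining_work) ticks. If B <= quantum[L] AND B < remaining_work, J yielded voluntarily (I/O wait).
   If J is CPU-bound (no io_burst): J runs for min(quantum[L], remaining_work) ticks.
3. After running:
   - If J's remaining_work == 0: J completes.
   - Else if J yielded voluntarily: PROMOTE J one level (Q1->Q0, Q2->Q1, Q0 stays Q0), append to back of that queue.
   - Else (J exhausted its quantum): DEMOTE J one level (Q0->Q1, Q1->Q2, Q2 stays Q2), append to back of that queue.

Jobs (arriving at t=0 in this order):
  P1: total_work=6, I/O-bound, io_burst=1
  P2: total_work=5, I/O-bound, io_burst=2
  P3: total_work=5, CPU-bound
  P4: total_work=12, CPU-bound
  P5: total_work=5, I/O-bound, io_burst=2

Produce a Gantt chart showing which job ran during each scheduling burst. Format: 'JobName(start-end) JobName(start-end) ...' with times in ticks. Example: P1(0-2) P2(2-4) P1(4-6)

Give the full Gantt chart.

Answer: P1(0-1) P2(1-3) P3(3-5) P4(5-7) P5(7-9) P1(9-10) P2(10-12) P5(12-14) P1(14-15) P2(15-16) P5(16-17) P1(17-18) P1(18-19) P1(19-20) P3(20-23) P4(23-28) P4(28-33)

Derivation:
t=0-1: P1@Q0 runs 1, rem=5, I/O yield, promote→Q0. Q0=[P2,P3,P4,P5,P1] Q1=[] Q2=[]
t=1-3: P2@Q0 runs 2, rem=3, I/O yield, promote→Q0. Q0=[P3,P4,P5,P1,P2] Q1=[] Q2=[]
t=3-5: P3@Q0 runs 2, rem=3, quantum used, demote→Q1. Q0=[P4,P5,P1,P2] Q1=[P3] Q2=[]
t=5-7: P4@Q0 runs 2, rem=10, quantum used, demote→Q1. Q0=[P5,P1,P2] Q1=[P3,P4] Q2=[]
t=7-9: P5@Q0 runs 2, rem=3, I/O yield, promote→Q0. Q0=[P1,P2,P5] Q1=[P3,P4] Q2=[]
t=9-10: P1@Q0 runs 1, rem=4, I/O yield, promote→Q0. Q0=[P2,P5,P1] Q1=[P3,P4] Q2=[]
t=10-12: P2@Q0 runs 2, rem=1, I/O yield, promote→Q0. Q0=[P5,P1,P2] Q1=[P3,P4] Q2=[]
t=12-14: P5@Q0 runs 2, rem=1, I/O yield, promote→Q0. Q0=[P1,P2,P5] Q1=[P3,P4] Q2=[]
t=14-15: P1@Q0 runs 1, rem=3, I/O yield, promote→Q0. Q0=[P2,P5,P1] Q1=[P3,P4] Q2=[]
t=15-16: P2@Q0 runs 1, rem=0, completes. Q0=[P5,P1] Q1=[P3,P4] Q2=[]
t=16-17: P5@Q0 runs 1, rem=0, completes. Q0=[P1] Q1=[P3,P4] Q2=[]
t=17-18: P1@Q0 runs 1, rem=2, I/O yield, promote→Q0. Q0=[P1] Q1=[P3,P4] Q2=[]
t=18-19: P1@Q0 runs 1, rem=1, I/O yield, promote→Q0. Q0=[P1] Q1=[P3,P4] Q2=[]
t=19-20: P1@Q0 runs 1, rem=0, completes. Q0=[] Q1=[P3,P4] Q2=[]
t=20-23: P3@Q1 runs 3, rem=0, completes. Q0=[] Q1=[P4] Q2=[]
t=23-28: P4@Q1 runs 5, rem=5, quantum used, demote→Q2. Q0=[] Q1=[] Q2=[P4]
t=28-33: P4@Q2 runs 5, rem=0, completes. Q0=[] Q1=[] Q2=[]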